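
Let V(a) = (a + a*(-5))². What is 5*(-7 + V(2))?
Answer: 285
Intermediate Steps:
V(a) = 16*a² (V(a) = (a - 5*a)² = (-4*a)² = 16*a²)
5*(-7 + V(2)) = 5*(-7 + 16*2²) = 5*(-7 + 16*4) = 5*(-7 + 64) = 5*57 = 285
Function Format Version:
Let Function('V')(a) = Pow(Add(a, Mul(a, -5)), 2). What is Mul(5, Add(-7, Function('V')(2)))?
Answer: 285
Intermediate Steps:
Function('V')(a) = Mul(16, Pow(a, 2)) (Function('V')(a) = Pow(Add(a, Mul(-5, a)), 2) = Pow(Mul(-4, a), 2) = Mul(16, Pow(a, 2)))
Mul(5, Add(-7, Function('V')(2))) = Mul(5, Add(-7, Mul(16, Pow(2, 2)))) = Mul(5, Add(-7, Mul(16, 4))) = Mul(5, Add(-7, 64)) = Mul(5, 57) = 285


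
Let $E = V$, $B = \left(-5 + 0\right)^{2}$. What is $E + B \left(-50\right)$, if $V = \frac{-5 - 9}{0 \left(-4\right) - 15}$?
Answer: $- \frac{18736}{15} \approx -1249.1$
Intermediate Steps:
$V = \frac{14}{15}$ ($V = - \frac{14}{0 - 15} = - \frac{14}{-15} = \left(-14\right) \left(- \frac{1}{15}\right) = \frac{14}{15} \approx 0.93333$)
$B = 25$ ($B = \left(-5\right)^{2} = 25$)
$E = \frac{14}{15} \approx 0.93333$
$E + B \left(-50\right) = \frac{14}{15} + 25 \left(-50\right) = \frac{14}{15} - 1250 = - \frac{18736}{15}$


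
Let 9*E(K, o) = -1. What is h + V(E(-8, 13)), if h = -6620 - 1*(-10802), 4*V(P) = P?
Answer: 150551/36 ≈ 4182.0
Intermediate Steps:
E(K, o) = -⅑ (E(K, o) = (⅑)*(-1) = -⅑)
V(P) = P/4
h = 4182 (h = -6620 + 10802 = 4182)
h + V(E(-8, 13)) = 4182 + (¼)*(-⅑) = 4182 - 1/36 = 150551/36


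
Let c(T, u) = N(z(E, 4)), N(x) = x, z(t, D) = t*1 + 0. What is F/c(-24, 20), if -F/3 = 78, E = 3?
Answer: -78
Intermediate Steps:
z(t, D) = t (z(t, D) = t + 0 = t)
c(T, u) = 3
F = -234 (F = -3*78 = -234)
F/c(-24, 20) = -234/3 = -234*1/3 = -78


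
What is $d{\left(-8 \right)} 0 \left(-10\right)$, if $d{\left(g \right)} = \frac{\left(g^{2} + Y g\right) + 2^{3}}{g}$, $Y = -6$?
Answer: $0$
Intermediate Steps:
$d{\left(g \right)} = \frac{8 + g^{2} - 6 g}{g}$ ($d{\left(g \right)} = \frac{\left(g^{2} - 6 g\right) + 2^{3}}{g} = \frac{\left(g^{2} - 6 g\right) + 8}{g} = \frac{8 + g^{2} - 6 g}{g}$)
$d{\left(-8 \right)} 0 \left(-10\right) = \left(-6 - 8 + \frac{8}{-8}\right) 0 \left(-10\right) = \left(-6 - 8 + 8 \left(- \frac{1}{8}\right)\right) 0 \left(-10\right) = \left(-6 - 8 - 1\right) 0 \left(-10\right) = \left(-15\right) 0 \left(-10\right) = 0 \left(-10\right) = 0$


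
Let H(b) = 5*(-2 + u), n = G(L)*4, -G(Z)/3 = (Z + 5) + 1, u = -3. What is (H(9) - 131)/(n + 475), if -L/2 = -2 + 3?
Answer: -156/427 ≈ -0.36534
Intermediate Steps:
L = -2 (L = -2*(-2 + 3) = -2*1 = -2)
G(Z) = -18 - 3*Z (G(Z) = -3*((Z + 5) + 1) = -3*((5 + Z) + 1) = -3*(6 + Z) = -18 - 3*Z)
n = -48 (n = (-18 - 3*(-2))*4 = (-18 + 6)*4 = -12*4 = -48)
H(b) = -25 (H(b) = 5*(-2 - 3) = 5*(-5) = -25)
(H(9) - 131)/(n + 475) = (-25 - 131)/(-48 + 475) = -156/427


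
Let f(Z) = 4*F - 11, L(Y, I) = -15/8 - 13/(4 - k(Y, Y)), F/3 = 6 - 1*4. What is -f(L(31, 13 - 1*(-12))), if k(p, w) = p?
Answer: -13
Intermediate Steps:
F = 6 (F = 3*(6 - 1*4) = 3*(6 - 4) = 3*2 = 6)
L(Y, I) = -15/8 - 13/(4 - Y)
f(Z) = 13 (f(Z) = 4*6 - 11 = 24 - 11 = 13)
-f(L(31, 13 - 1*(-12))) = -1*13 = -13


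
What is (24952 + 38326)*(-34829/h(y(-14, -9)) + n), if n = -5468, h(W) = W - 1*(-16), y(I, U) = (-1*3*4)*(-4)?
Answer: -12174086059/32 ≈ -3.8044e+8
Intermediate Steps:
y(I, U) = 48 (y(I, U) = -3*4*(-4) = -12*(-4) = 48)
h(W) = 16 + W (h(W) = W + 16 = 16 + W)
(24952 + 38326)*(-34829/h(y(-14, -9)) + n) = (24952 + 38326)*(-34829/(16 + 48) - 5468) = 63278*(-34829/64 - 5468) = 63278*(-384781/64) = -12174086059/32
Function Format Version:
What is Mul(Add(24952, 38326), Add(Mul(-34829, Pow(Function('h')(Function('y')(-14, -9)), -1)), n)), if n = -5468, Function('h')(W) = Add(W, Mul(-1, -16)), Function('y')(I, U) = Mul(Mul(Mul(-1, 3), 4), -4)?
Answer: Rational(-12174086059, 32) ≈ -3.8044e+8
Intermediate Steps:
Function('y')(I, U) = 48 (Function('y')(I, U) = Mul(Mul(-3, 4), -4) = Mul(-12, -4) = 48)
Function('h')(W) = Add(16, W) (Function('h')(W) = Add(W, 16) = Add(16, W))
Mul(Add(24952, 38326), Add(Mul(-34829, Pow(Function('h')(Function('y')(-14, -9)), -1)), n)) = Mul(Add(24952, 38326), Add(Mul(-34829, Pow(Add(16, 48), -1)), -5468)) = Mul(63278, Add(Mul(-34829, Pow(64, -1)), -5468)) = Mul(63278, Add(Mul(-34829, Rational(1, 64)), -5468)) = Mul(63278, Add(Rational(-34829, 64), -5468)) = Mul(63278, Rational(-384781, 64)) = Rational(-12174086059, 32)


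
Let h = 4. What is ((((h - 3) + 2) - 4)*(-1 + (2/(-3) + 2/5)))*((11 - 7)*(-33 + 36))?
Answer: 76/5 ≈ 15.200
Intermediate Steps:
((((h - 3) + 2) - 4)*(-1 + (2/(-3) + 2/5)))*((11 - 7)*(-33 + 36)) = ((((4 - 3) + 2) - 4)*(-1 + (2/(-3) + 2/5)))*((11 - 7)*(-33 + 36)) = (((1 + 2) - 4)*(-1 + (2*(-⅓) + 2*(⅕))))*(4*3) = ((3 - 4)*(-1 + (-⅔ + ⅖)))*12 = -(-1 - 4/15)*12 = -1*(-19/15)*12 = (19/15)*12 = 76/5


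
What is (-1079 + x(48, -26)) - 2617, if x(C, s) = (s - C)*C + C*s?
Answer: -8496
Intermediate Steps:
x(C, s) = C*s + C*(s - C) (x(C, s) = C*(s - C) + C*s = C*s + C*(s - C))
(-1079 + x(48, -26)) - 2617 = (-1079 + 48*(-1*48 + 2*(-26))) - 2617 = (-1079 + 48*(-48 - 52)) - 2617 = (-1079 + 48*(-100)) - 2617 = (-1079 - 4800) - 2617 = -5879 - 2617 = -8496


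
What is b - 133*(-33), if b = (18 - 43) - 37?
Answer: 4327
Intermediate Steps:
b = -62 (b = -25 - 37 = -62)
b - 133*(-33) = -62 - 133*(-33) = -62 + 4389 = 4327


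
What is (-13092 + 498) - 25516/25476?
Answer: -80217565/6369 ≈ -12595.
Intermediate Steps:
(-13092 + 498) - 25516/25476 = -12594 - 25516*1/25476 = -12594 - 6379/6369 = -80217565/6369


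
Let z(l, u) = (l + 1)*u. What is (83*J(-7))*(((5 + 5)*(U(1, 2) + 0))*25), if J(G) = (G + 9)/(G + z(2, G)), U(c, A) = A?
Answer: -20750/7 ≈ -2964.3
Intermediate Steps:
z(l, u) = u*(1 + l) (z(l, u) = (1 + l)*u = u*(1 + l))
J(G) = (9 + G)/(4*G) (J(G) = (G + 9)/(G + G*(1 + 2)) = (9 + G)/(G + G*3) = (9 + G)/(G + 3*G) = (9 + G)/((4*G)) = (9 + G)*(1/(4*G)) = (9 + G)/(4*G))
(83*J(-7))*(((5 + 5)*(U(1, 2) + 0))*25) = (83*((1/4)*(9 - 7)/(-7)))*(((5 + 5)*(2 + 0))*25) = (83*((1/4)*(-1/7)*2))*((10*2)*25) = (83*(-1/14))*(20*25) = -83/14*500 = -20750/7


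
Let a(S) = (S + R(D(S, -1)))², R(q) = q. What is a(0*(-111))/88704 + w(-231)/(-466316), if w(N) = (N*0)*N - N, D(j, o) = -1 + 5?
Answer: -203587/646313976 ≈ -0.00031500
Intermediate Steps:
D(j, o) = 4
a(S) = (4 + S)² (a(S) = (S + 4)² = (4 + S)²)
w(N) = -N (w(N) = 0*N - N = 0 - N = -N)
a(0*(-111))/88704 + w(-231)/(-466316) = (4 + 0*(-111))²/88704 - 1*(-231)/(-466316) = (4 + 0)²*(1/88704) + 231*(-1/466316) = 4²*(1/88704) - 231/466316 = 16*(1/88704) - 231/466316 = 1/5544 - 231/466316 = -203587/646313976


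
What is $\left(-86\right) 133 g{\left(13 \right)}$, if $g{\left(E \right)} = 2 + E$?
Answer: $-171570$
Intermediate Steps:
$\left(-86\right) 133 g{\left(13 \right)} = \left(-86\right) 133 \left(2 + 13\right) = \left(-11438\right) 15 = -171570$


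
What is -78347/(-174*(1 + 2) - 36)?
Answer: 78347/558 ≈ 140.41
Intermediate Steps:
-78347/(-174*(1 + 2) - 36) = -78347/(-174*3 - 36) = -78347/(-58*9 - 36) = -78347/(-522 - 36) = -78347/(-558) = -78347*(-1/558) = 78347/558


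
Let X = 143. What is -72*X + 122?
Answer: -10174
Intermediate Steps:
-72*X + 122 = -72*143 + 122 = -10296 + 122 = -10174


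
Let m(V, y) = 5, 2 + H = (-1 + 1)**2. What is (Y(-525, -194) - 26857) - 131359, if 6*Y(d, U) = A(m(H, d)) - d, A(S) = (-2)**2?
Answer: -948767/6 ≈ -1.5813e+5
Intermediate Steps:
H = -2 (H = -2 + (-1 + 1)**2 = -2 + 0**2 = -2 + 0 = -2)
A(S) = 4
Y(d, U) = 2/3 - d/6 (Y(d, U) = (4 - d)/6 = 2/3 - d/6)
(Y(-525, -194) - 26857) - 131359 = ((2/3 - 1/6*(-525)) - 26857) - 131359 = ((2/3 + 175/2) - 26857) - 131359 = (529/6 - 26857) - 131359 = -160613/6 - 131359 = -948767/6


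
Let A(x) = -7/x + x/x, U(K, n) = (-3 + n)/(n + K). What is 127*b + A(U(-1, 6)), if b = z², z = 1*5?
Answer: 9493/3 ≈ 3164.3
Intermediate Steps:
U(K, n) = (-3 + n)/(K + n)
z = 5
A(x) = 1 - 7/x (A(x) = -7/x + 1 = 1 - 7/x)
b = 25 (b = 5² = 25)
127*b + A(U(-1, 6)) = 127*25 + (-7 + (-3 + 6)/(-1 + 6))/(((-3 + 6)/(-1 + 6))) = 3175 + (-7 + 3/5)/((3/5)) = 3175 + (-7 + (⅕)*3)/(((⅕)*3)) = 3175 + (-7 + ⅗)/(⅗) = 3175 + (5/3)*(-32/5) = 3175 - 32/3 = 9493/3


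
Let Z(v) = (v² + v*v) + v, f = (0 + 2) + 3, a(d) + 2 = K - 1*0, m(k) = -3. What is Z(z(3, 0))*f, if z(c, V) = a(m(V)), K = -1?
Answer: 75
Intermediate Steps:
a(d) = -3 (a(d) = -2 + (-1 - 1*0) = -2 + (-1 + 0) = -2 - 1 = -3)
z(c, V) = -3
f = 5 (f = 2 + 3 = 5)
Z(v) = v + 2*v² (Z(v) = (v² + v²) + v = 2*v² + v = v + 2*v²)
Z(z(3, 0))*f = -3*(1 + 2*(-3))*5 = -3*(1 - 6)*5 = -3*(-5)*5 = 15*5 = 75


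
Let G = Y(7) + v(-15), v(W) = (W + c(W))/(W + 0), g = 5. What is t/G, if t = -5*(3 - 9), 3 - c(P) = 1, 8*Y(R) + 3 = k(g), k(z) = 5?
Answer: 1800/67 ≈ 26.866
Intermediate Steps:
Y(R) = ¼ (Y(R) = -3/8 + (⅛)*5 = -3/8 + 5/8 = ¼)
c(P) = 2 (c(P) = 3 - 1*1 = 3 - 1 = 2)
v(W) = (2 + W)/W (v(W) = (W + 2)/(W + 0) = (2 + W)/W)
t = 30 (t = -5*(-6) = 30)
G = 67/60 (G = ¼ + (2 - 15)/(-15) = ¼ - 1/15*(-13) = ¼ + 13/15 = 67/60 ≈ 1.1167)
t/G = 30/(67/60) = 30*(60/67) = 1800/67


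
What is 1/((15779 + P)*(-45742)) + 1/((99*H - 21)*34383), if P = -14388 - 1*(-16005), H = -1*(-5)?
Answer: 389715145/6484203881294472 ≈ 6.0102e-8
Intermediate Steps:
H = 5
P = 1617 (P = -14388 + 16005 = 1617)
1/((15779 + P)*(-45742)) + 1/((99*H - 21)*34383) = 1/((15779 + 1617)*(-45742)) + 1/((99*5 - 21)*34383) = -1/45742/17396 + (1/34383)/(495 - 21) = (1/17396)*(-1/45742) + (1/34383)/474 = -1/795727832 + (1/474)*(1/34383) = -1/795727832 + 1/16297542 = 389715145/6484203881294472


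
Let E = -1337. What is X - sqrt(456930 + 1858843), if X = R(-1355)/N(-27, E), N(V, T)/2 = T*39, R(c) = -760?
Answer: 380/52143 - sqrt(2315773) ≈ -1521.8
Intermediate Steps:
N(V, T) = 78*T (N(V, T) = 2*(T*39) = 2*(39*T) = 78*T)
X = 380/52143 (X = -760/(78*(-1337)) = -760/(-104286) = -760*(-1/104286) = 380/52143 ≈ 0.0072877)
X - sqrt(456930 + 1858843) = 380/52143 - sqrt(456930 + 1858843) = 380/52143 - sqrt(2315773)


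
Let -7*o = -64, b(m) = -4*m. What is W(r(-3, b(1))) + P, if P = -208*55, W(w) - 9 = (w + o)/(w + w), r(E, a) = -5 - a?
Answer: -160091/14 ≈ -11435.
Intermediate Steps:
o = 64/7 (o = -⅐*(-64) = 64/7 ≈ 9.1429)
W(w) = 9 + (64/7 + w)/(2*w) (W(w) = 9 + (w + 64/7)/(w + w) = 9 + (64/7 + w)/((2*w)) = 9 + (64/7 + w)*(1/(2*w)) = 9 + (64/7 + w)/(2*w))
P = -11440
W(r(-3, b(1))) + P = (64 + 133*(-5 - (-4)))/(14*(-5 - (-4))) - 11440 = (64 + 133*(-5 - 1*(-4)))/(14*(-5 - 1*(-4))) - 11440 = (64 + 133*(-5 + 4))/(14*(-5 + 4)) - 11440 = (1/14)*(64 + 133*(-1))/(-1) - 11440 = (1/14)*(-1)*(64 - 133) - 11440 = (1/14)*(-1)*(-69) - 11440 = 69/14 - 11440 = -160091/14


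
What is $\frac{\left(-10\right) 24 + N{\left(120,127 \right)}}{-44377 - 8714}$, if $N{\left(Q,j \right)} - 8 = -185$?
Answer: $\frac{139}{17697} \approx 0.0078544$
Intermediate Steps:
$N{\left(Q,j \right)} = -177$ ($N{\left(Q,j \right)} = 8 - 185 = -177$)
$\frac{\left(-10\right) 24 + N{\left(120,127 \right)}}{-44377 - 8714} = \frac{\left(-10\right) 24 - 177}{-44377 - 8714} = \frac{-240 - 177}{-53091} = \left(-417\right) \left(- \frac{1}{53091}\right) = \frac{139}{17697}$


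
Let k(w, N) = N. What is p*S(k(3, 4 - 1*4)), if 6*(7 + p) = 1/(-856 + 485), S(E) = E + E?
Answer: 0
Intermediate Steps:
S(E) = 2*E
p = -15583/2226 (p = -7 + 1/(6*(-856 + 485)) = -7 + (⅙)/(-371) = -7 + (⅙)*(-1/371) = -7 - 1/2226 = -15583/2226 ≈ -7.0005)
p*S(k(3, 4 - 1*4)) = -15583*(4 - 1*4)/1113 = -15583*(4 - 4)/1113 = -15583*0/1113 = -15583/2226*0 = 0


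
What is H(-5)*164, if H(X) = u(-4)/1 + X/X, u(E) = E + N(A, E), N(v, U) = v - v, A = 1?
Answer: -492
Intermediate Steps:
N(v, U) = 0
u(E) = E (u(E) = E + 0 = E)
H(X) = -3 (H(X) = -4/1 + X/X = -4*1 + 1 = -4 + 1 = -3)
H(-5)*164 = -3*164 = -492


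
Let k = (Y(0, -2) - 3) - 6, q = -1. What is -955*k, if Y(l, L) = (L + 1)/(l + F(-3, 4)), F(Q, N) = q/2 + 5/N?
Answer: 29605/3 ≈ 9868.3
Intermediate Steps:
F(Q, N) = -½ + 5/N (F(Q, N) = -1/2 + 5/N = -1*½ + 5/N = -½ + 5/N)
Y(l, L) = (1 + L)/(¾ + l) (Y(l, L) = (L + 1)/(l + (½)*(10 - 1*4)/4) = (1 + L)/(l + (½)*(¼)*(10 - 4)) = (1 + L)/(l + (½)*(¼)*6) = (1 + L)/(l + ¾) = (1 + L)/(¾ + l))
k = -31/3 (k = (4*(1 - 2)/(3 + 4*0) - 3) - 6 = (4*(-1)/(3 + 0) - 3) - 6 = (4*(-1)/3 - 3) - 6 = (4*(⅓)*(-1) - 3) - 6 = (-4/3 - 3) - 6 = -13/3 - 6 = -31/3 ≈ -10.333)
-955*k = -955*(-31/3) = 29605/3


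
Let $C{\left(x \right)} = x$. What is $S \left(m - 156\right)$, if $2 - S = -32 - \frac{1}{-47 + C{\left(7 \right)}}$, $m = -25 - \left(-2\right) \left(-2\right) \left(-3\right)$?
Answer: $- \frac{229671}{40} \approx -5741.8$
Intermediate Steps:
$m = -13$ ($m = -25 - 4 \left(-3\right) = -25 - -12 = -25 + 12 = -13$)
$S = \frac{1359}{40}$ ($S = 2 - \left(-32 - \frac{1}{-47 + 7}\right) = 2 - \left(-32 - \frac{1}{-40}\right) = 2 - \left(-32 - - \frac{1}{40}\right) = 2 - \left(-32 + \frac{1}{40}\right) = 2 - - \frac{1279}{40} = 2 + \frac{1279}{40} = \frac{1359}{40} \approx 33.975$)
$S \left(m - 156\right) = \frac{1359 \left(-13 - 156\right)}{40} = \frac{1359}{40} \left(-169\right) = - \frac{229671}{40}$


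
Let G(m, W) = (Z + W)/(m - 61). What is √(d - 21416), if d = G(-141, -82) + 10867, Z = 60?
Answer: 3*I*√11956582/101 ≈ 102.71*I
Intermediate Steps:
G(m, W) = (60 + W)/(-61 + m) (G(m, W) = (60 + W)/(m - 61) = (60 + W)/(-61 + m))
d = 1097578/101 (d = (60 - 82)/(-61 - 141) + 10867 = -22/(-202) + 10867 = -1/202*(-22) + 10867 = 11/101 + 10867 = 1097578/101 ≈ 10867.)
√(d - 21416) = √(1097578/101 - 21416) = √(-1065438/101) = 3*I*√11956582/101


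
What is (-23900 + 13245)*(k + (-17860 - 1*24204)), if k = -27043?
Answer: 736335085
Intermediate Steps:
(-23900 + 13245)*(k + (-17860 - 1*24204)) = (-23900 + 13245)*(-27043 + (-17860 - 1*24204)) = -10655*(-27043 + (-17860 - 24204)) = -10655*(-27043 - 42064) = -10655*(-69107) = 736335085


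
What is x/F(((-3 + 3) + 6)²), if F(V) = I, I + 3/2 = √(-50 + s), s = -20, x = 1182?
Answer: -7092/289 - 4728*I*√70/289 ≈ -24.54 - 136.88*I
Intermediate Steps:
I = -3/2 + I*√70 (I = -3/2 + √(-50 - 20) = -3/2 + √(-70) = -3/2 + I*√70 ≈ -1.5 + 8.3666*I)
F(V) = -3/2 + I*√70
x/F(((-3 + 3) + 6)²) = 1182/(-3/2 + I*√70)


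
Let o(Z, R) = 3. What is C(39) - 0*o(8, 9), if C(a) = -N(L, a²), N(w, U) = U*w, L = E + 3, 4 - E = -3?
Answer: -15210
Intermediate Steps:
E = 7 (E = 4 - 1*(-3) = 4 + 3 = 7)
L = 10 (L = 7 + 3 = 10)
C(a) = -10*a² (C(a) = -a²*10 = -10*a²)
C(39) - 0*o(8, 9) = -10*39² - 0*3 = -10*1521 - 1*0 = -15210 + 0 = -15210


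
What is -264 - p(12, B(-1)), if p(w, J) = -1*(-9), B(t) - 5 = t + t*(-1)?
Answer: -273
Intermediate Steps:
B(t) = 5 (B(t) = 5 + (t + t*(-1)) = 5 + (t - t) = 5 + 0 = 5)
p(w, J) = 9
-264 - p(12, B(-1)) = -264 - 1*9 = -264 - 9 = -273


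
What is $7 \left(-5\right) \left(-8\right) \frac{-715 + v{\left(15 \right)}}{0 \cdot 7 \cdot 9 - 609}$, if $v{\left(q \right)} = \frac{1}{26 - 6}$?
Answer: $\frac{28598}{87} \approx 328.71$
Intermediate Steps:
$v{\left(q \right)} = \frac{1}{20}$
$7 \left(-5\right) \left(-8\right) \frac{-715 + v{\left(15 \right)}}{0 \cdot 7 \cdot 9 - 609} = 7 \left(-5\right) \left(-8\right) \frac{-715 + \frac{1}{20}}{0 \cdot 7 \cdot 9 - 609} = \left(-35\right) \left(-8\right) \left(- \frac{14299}{20 \left(0 \cdot 63 - 609\right)}\right) = 280 \left(- \frac{14299}{20 \left(0 - 609\right)}\right) = 280 \left(- \frac{14299}{20 \left(-609\right)}\right) = 280 \left(\left(- \frac{14299}{20}\right) \left(- \frac{1}{609}\right)\right) = 280 \cdot \frac{14299}{12180} = \frac{28598}{87}$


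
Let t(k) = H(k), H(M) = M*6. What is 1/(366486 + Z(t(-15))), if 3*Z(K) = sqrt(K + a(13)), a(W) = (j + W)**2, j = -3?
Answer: 1649187/604403946877 - 3*sqrt(10)/1208807893754 ≈ 2.7286e-6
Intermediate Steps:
H(M) = 6*M
t(k) = 6*k
a(W) = (-3 + W)**2
Z(K) = sqrt(100 + K)/3 (Z(K) = sqrt(K + (-3 + 13)**2)/3 = sqrt(K + 10**2)/3 = sqrt(K + 100)/3 = sqrt(100 + K)/3)
1/(366486 + Z(t(-15))) = 1/(366486 + sqrt(100 + 6*(-15))/3) = 1/(366486 + sqrt(100 - 90)/3) = 1/(366486 + sqrt(10)/3)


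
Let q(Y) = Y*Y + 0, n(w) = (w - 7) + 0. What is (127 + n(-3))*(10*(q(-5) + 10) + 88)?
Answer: 51246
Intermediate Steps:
n(w) = -7 + w (n(w) = (-7 + w) + 0 = -7 + w)
q(Y) = Y² (q(Y) = Y² + 0 = Y²)
(127 + n(-3))*(10*(q(-5) + 10) + 88) = (127 + (-7 - 3))*(10*((-5)² + 10) + 88) = (127 - 10)*(10*(25 + 10) + 88) = 117*(10*35 + 88) = 117*(350 + 88) = 117*438 = 51246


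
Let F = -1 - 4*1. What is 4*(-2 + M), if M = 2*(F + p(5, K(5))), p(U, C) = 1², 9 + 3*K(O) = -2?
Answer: -40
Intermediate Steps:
K(O) = -11/3 (K(O) = -3 + (⅓)*(-2) = -3 - ⅔ = -11/3)
p(U, C) = 1
F = -5 (F = -1 - 4 = -5)
M = -8 (M = 2*(-5 + 1) = 2*(-4) = -8)
4*(-2 + M) = 4*(-2 - 8) = 4*(-10) = -40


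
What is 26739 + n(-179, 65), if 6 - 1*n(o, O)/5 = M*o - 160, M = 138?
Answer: 151079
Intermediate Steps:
n(o, O) = 830 - 690*o (n(o, O) = 30 - 5*(138*o - 160) = 30 - 5*(-160 + 138*o) = 30 + (800 - 690*o) = 830 - 690*o)
26739 + n(-179, 65) = 26739 + (830 - 690*(-179)) = 26739 + (830 + 123510) = 26739 + 124340 = 151079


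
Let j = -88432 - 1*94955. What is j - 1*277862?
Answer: -461249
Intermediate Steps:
j = -183387 (j = -88432 - 94955 = -183387)
j - 1*277862 = -183387 - 1*277862 = -183387 - 277862 = -461249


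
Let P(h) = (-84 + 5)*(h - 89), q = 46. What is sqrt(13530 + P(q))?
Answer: sqrt(16927) ≈ 130.10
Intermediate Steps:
P(h) = 7031 - 79*h (P(h) = -79*(-89 + h) = 7031 - 79*h)
sqrt(13530 + P(q)) = sqrt(13530 + (7031 - 79*46)) = sqrt(13530 + (7031 - 3634)) = sqrt(13530 + 3397) = sqrt(16927)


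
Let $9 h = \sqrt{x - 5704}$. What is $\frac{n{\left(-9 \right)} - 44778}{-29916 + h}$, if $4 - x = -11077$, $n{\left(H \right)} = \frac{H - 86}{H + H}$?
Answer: $\frac{108493081398}{72492326159} + \frac{805909 \sqrt{5377}}{144984652318} \approx 1.497$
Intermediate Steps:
$n{\left(H \right)} = \frac{-86 + H}{2 H}$
$x = 11081$ ($x = 4 - -11077 = 4 + 11077 = 11081$)
$h = \frac{\sqrt{5377}}{9}$ ($h = \frac{\sqrt{11081 - 5704}}{9} = \frac{\sqrt{5377}}{9} \approx 8.1476$)
$\frac{n{\left(-9 \right)} - 44778}{-29916 + h} = \frac{\frac{-86 - 9}{2 \left(-9\right)} - 44778}{-29916 + \frac{\sqrt{5377}}{9}} = \frac{\frac{1}{2} \left(- \frac{1}{9}\right) \left(-95\right) - 44778}{-29916 + \frac{\sqrt{5377}}{9}} = \frac{\frac{95}{18} - 44778}{-29916 + \frac{\sqrt{5377}}{9}} = - \frac{805909}{18 \left(-29916 + \frac{\sqrt{5377}}{9}\right)}$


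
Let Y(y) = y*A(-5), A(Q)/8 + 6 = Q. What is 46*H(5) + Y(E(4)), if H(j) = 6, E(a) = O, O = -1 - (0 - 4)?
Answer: 12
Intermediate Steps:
A(Q) = -48 + 8*Q
O = 3 (O = -1 - 1*(-4) = -1 + 4 = 3)
E(a) = 3
Y(y) = -88*y (Y(y) = y*(-48 + 8*(-5)) = y*(-48 - 40) = y*(-88) = -88*y)
46*H(5) + Y(E(4)) = 46*6 - 88*3 = 276 - 264 = 12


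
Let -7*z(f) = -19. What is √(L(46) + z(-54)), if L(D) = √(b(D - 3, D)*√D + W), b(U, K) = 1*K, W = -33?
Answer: √(133 + 49*√(-33 + 46*√46))/7 ≈ 4.4065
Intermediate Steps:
z(f) = 19/7 (z(f) = -⅐*(-19) = 19/7)
b(U, K) = K
L(D) = √(-33 + D^(3/2)) (L(D) = √(D*√D - 33) = √(D^(3/2) - 33) = √(-33 + D^(3/2)))
√(L(46) + z(-54)) = √(√(-33 + 46^(3/2)) + 19/7) = √(√(-33 + 46*√46) + 19/7) = √(19/7 + √(-33 + 46*√46))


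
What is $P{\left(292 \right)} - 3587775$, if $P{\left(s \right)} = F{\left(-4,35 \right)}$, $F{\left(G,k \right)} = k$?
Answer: $-3587740$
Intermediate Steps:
$P{\left(s \right)} = 35$
$P{\left(292 \right)} - 3587775 = 35 - 3587775 = -3587740$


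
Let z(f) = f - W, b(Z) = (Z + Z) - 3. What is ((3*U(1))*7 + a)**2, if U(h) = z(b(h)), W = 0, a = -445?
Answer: 217156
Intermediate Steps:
b(Z) = -3 + 2*Z (b(Z) = 2*Z - 3 = -3 + 2*Z)
z(f) = f (z(f) = f - 1*0 = f + 0 = f)
U(h) = -3 + 2*h
((3*U(1))*7 + a)**2 = ((3*(-3 + 2*1))*7 - 445)**2 = ((3*(-3 + 2))*7 - 445)**2 = ((3*(-1))*7 - 445)**2 = (-3*7 - 445)**2 = (-21 - 445)**2 = (-466)**2 = 217156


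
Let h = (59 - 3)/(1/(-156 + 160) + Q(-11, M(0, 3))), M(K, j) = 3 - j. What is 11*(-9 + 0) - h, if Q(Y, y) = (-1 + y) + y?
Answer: -73/3 ≈ -24.333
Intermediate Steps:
Q(Y, y) = -1 + 2*y
h = -224/3 (h = (59 - 3)/(1/(-156 + 160) + (-1 + 2*(3 - 1*3))) = 56/(1/4 + (-1 + 2*(3 - 3))) = 56/(1/4 + (-1 + 2*0)) = 56/(1/4 + (-1 + 0)) = 56/(1/4 - 1) = 56/(-3/4) = 56*(-4/3) = -224/3 ≈ -74.667)
11*(-9 + 0) - h = 11*(-9 + 0) - 1*(-224/3) = 11*(-9) + 224/3 = -99 + 224/3 = -73/3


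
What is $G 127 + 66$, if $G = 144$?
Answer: $18354$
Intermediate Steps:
$G 127 + 66 = 144 \cdot 127 + 66 = 18288 + 66 = 18354$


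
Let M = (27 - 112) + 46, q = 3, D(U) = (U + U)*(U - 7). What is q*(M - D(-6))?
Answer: -585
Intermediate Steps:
D(U) = 2*U*(-7 + U) (D(U) = (2*U)*(-7 + U) = 2*U*(-7 + U))
M = -39 (M = -85 + 46 = -39)
q*(M - D(-6)) = 3*(-39 - 2*(-6)*(-7 - 6)) = 3*(-39 - 2*(-6)*(-13)) = 3*(-39 - 1*156) = 3*(-39 - 156) = 3*(-195) = -585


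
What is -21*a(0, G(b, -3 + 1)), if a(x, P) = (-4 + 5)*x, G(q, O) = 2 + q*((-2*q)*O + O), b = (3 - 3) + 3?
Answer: 0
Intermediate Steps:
b = 3 (b = 0 + 3 = 3)
G(q, O) = 2 + q*(O - 2*O*q) (G(q, O) = 2 + q*(-2*O*q + O) = 2 + q*(O - 2*O*q))
a(x, P) = x (a(x, P) = 1*x = x)
-21*a(0, G(b, -3 + 1)) = -21*0 = 0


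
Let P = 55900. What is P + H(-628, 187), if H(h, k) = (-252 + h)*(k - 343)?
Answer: 193180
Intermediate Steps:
H(h, k) = (-343 + k)*(-252 + h) (H(h, k) = (-252 + h)*(-343 + k) = (-343 + k)*(-252 + h))
P + H(-628, 187) = 55900 + (86436 - 343*(-628) - 252*187 - 628*187) = 55900 + (86436 + 215404 - 47124 - 117436) = 55900 + 137280 = 193180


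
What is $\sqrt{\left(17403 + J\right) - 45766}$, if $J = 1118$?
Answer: $i \sqrt{27245} \approx 165.06 i$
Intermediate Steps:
$\sqrt{\left(17403 + J\right) - 45766} = \sqrt{\left(17403 + 1118\right) - 45766} = \sqrt{18521 - 45766} = \sqrt{-27245} = i \sqrt{27245}$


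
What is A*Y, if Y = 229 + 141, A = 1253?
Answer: 463610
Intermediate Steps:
Y = 370
A*Y = 1253*370 = 463610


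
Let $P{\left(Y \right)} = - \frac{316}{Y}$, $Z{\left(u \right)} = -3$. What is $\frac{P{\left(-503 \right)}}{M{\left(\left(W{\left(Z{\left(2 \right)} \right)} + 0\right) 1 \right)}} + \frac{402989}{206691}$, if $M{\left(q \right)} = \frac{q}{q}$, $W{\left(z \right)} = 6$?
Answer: $\frac{268017823}{103965573} \approx 2.5779$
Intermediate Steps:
$M{\left(q \right)} = 1$
$\frac{P{\left(-503 \right)}}{M{\left(\left(W{\left(Z{\left(2 \right)} \right)} + 0\right) 1 \right)}} + \frac{402989}{206691} = \frac{\left(-316\right) \frac{1}{-503}}{1} + \frac{402989}{206691} = \left(-316\right) \left(- \frac{1}{503}\right) 1 + 402989 \cdot \frac{1}{206691} = \frac{316}{503} \cdot 1 + \frac{402989}{206691} = \frac{316}{503} + \frac{402989}{206691} = \frac{268017823}{103965573}$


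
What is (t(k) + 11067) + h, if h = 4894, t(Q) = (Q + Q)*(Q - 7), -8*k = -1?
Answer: 510697/32 ≈ 15959.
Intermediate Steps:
k = ⅛ (k = -⅛*(-1) = ⅛ ≈ 0.12500)
t(Q) = 2*Q*(-7 + Q) (t(Q) = (2*Q)*(-7 + Q) = 2*Q*(-7 + Q))
(t(k) + 11067) + h = (2*(⅛)*(-7 + ⅛) + 11067) + 4894 = (2*(⅛)*(-55/8) + 11067) + 4894 = (-55/32 + 11067) + 4894 = 354089/32 + 4894 = 510697/32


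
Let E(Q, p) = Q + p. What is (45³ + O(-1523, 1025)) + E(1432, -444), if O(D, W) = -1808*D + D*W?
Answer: 1284622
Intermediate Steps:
(45³ + O(-1523, 1025)) + E(1432, -444) = (45³ - 1523*(-1808 + 1025)) + (1432 - 444) = (91125 - 1523*(-783)) + 988 = (91125 + 1192509) + 988 = 1283634 + 988 = 1284622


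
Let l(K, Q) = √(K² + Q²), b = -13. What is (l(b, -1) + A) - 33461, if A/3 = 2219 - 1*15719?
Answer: -73961 + √170 ≈ -73948.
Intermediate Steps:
A = -40500 (A = 3*(2219 - 1*15719) = 3*(2219 - 15719) = 3*(-13500) = -40500)
(l(b, -1) + A) - 33461 = (√((-13)² + (-1)²) - 40500) - 33461 = (√(169 + 1) - 40500) - 33461 = (√170 - 40500) - 33461 = (-40500 + √170) - 33461 = -73961 + √170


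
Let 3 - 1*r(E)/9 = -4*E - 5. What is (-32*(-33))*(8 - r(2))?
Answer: -143616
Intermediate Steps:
r(E) = 72 + 36*E (r(E) = 27 - 9*(-4*E - 5) = 27 - 9*(-5 - 4*E) = 27 + (45 + 36*E) = 72 + 36*E)
(-32*(-33))*(8 - r(2)) = (-32*(-33))*(8 - (72 + 36*2)) = 1056*(8 - (72 + 72)) = 1056*(8 - 1*144) = 1056*(8 - 144) = 1056*(-136) = -143616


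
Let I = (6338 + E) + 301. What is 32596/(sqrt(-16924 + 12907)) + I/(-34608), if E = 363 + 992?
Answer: -571/2472 - 32596*I*sqrt(4017)/4017 ≈ -0.23099 - 514.3*I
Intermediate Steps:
E = 1355
I = 7994 (I = (6338 + 1355) + 301 = 7693 + 301 = 7994)
32596/(sqrt(-16924 + 12907)) + I/(-34608) = 32596/(sqrt(-16924 + 12907)) + 7994/(-34608) = 32596/(sqrt(-4017)) + 7994*(-1/34608) = 32596/((I*sqrt(4017))) - 571/2472 = 32596*(-I*sqrt(4017)/4017) - 571/2472 = -32596*I*sqrt(4017)/4017 - 571/2472 = -571/2472 - 32596*I*sqrt(4017)/4017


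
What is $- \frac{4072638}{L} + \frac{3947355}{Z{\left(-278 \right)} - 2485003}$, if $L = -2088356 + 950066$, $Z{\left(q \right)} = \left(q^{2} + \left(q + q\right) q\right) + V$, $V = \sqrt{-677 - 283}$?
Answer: $\frac{1758596996098910678}{963124135167108115} - \frac{31578840 i \sqrt{15}}{5076689429761} \approx 1.8259 - 2.4091 \cdot 10^{-5} i$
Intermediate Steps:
$V = 8 i \sqrt{15}$ ($V = \sqrt{-960} = 8 i \sqrt{15} \approx 30.984 i$)
$Z{\left(q \right)} = 3 q^{2} + 8 i \sqrt{15}$ ($Z{\left(q \right)} = \left(q^{2} + \left(q + q\right) q\right) + 8 i \sqrt{15} = \left(q^{2} + 2 q q\right) + 8 i \sqrt{15} = \left(q^{2} + 2 q^{2}\right) + 8 i \sqrt{15} = 3 q^{2} + 8 i \sqrt{15}$)
$L = -1138290$
$- \frac{4072638}{L} + \frac{3947355}{Z{\left(-278 \right)} - 2485003} = - \frac{4072638}{-1138290} + \frac{3947355}{\left(3 \left(-278\right)^{2} + 8 i \sqrt{15}\right) - 2485003} = \left(-4072638\right) \left(- \frac{1}{1138290}\right) + \frac{3947355}{\left(3 \cdot 77284 + 8 i \sqrt{15}\right) - 2485003} = \frac{678773}{189715} + \frac{3947355}{\left(231852 + 8 i \sqrt{15}\right) - 2485003} = \frac{678773}{189715} + \frac{3947355}{-2253151 + 8 i \sqrt{15}}$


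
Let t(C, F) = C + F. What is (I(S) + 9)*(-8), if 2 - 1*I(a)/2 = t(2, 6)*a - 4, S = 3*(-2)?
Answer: -936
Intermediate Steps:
S = -6
I(a) = 12 - 16*a (I(a) = 4 - 2*((2 + 6)*a - 4) = 4 - 2*(8*a - 4) = 4 - 2*(-4 + 8*a) = 4 + (8 - 16*a) = 12 - 16*a)
(I(S) + 9)*(-8) = ((12 - 16*(-6)) + 9)*(-8) = ((12 + 96) + 9)*(-8) = (108 + 9)*(-8) = 117*(-8) = -936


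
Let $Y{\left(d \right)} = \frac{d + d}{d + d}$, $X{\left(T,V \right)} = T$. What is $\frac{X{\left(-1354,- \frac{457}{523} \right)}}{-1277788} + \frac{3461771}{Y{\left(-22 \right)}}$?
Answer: $\frac{2211704721951}{638894} \approx 3.4618 \cdot 10^{6}$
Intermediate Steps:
$Y{\left(d \right)} = 1$ ($Y{\left(d \right)} = \frac{2 d}{2 d} = 2 d \frac{1}{2 d} = 1$)
$\frac{X{\left(-1354,- \frac{457}{523} \right)}}{-1277788} + \frac{3461771}{Y{\left(-22 \right)}} = - \frac{1354}{-1277788} + \frac{3461771}{1} = \left(-1354\right) \left(- \frac{1}{1277788}\right) + 3461771 \cdot 1 = \frac{677}{638894} + 3461771 = \frac{2211704721951}{638894}$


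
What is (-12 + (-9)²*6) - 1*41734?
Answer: -41260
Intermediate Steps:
(-12 + (-9)²*6) - 1*41734 = (-12 + 81*6) - 41734 = (-12 + 486) - 41734 = 474 - 41734 = -41260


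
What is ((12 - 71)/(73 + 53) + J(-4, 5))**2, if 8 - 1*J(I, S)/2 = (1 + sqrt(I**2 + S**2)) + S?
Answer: 2801689/15876 - 890*sqrt(41)/63 ≈ 86.016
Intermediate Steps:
J(I, S) = 14 - 2*S - 2*sqrt(I**2 + S**2) (J(I, S) = 16 - 2*((1 + sqrt(I**2 + S**2)) + S) = 16 - 2*(1 + S + sqrt(I**2 + S**2)) = 16 + (-2 - 2*S - 2*sqrt(I**2 + S**2)) = 14 - 2*S - 2*sqrt(I**2 + S**2))
((12 - 71)/(73 + 53) + J(-4, 5))**2 = ((12 - 71)/(73 + 53) + (14 - 2*5 - 2*sqrt((-4)**2 + 5**2)))**2 = (-59/126 + (14 - 10 - 2*sqrt(16 + 25)))**2 = (-59*1/126 + (14 - 10 - 2*sqrt(41)))**2 = (-59/126 + (4 - 2*sqrt(41)))**2 = (445/126 - 2*sqrt(41))**2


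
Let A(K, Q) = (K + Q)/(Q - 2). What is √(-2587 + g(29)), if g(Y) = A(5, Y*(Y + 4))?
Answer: I*√2358489965/955 ≈ 50.853*I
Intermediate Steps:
A(K, Q) = (K + Q)/(-2 + Q)
g(Y) = (5 + Y*(4 + Y))/(-2 + Y*(4 + Y)) (g(Y) = (5 + Y*(Y + 4))/(-2 + Y*(Y + 4)) = (5 + Y*(4 + Y))/(-2 + Y*(4 + Y)))
√(-2587 + g(29)) = √(-2587 + (5 + 29*(4 + 29))/(-2 + 29*(4 + 29))) = √(-2587 + (5 + 29*33)/(-2 + 29*33)) = √(-2587 + (5 + 957)/(-2 + 957)) = √(-2587 + 962/955) = √(-2469623/955) = I*√2358489965/955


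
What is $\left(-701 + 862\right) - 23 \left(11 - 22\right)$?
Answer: $414$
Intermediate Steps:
$\left(-701 + 862\right) - 23 \left(11 - 22\right) = 161 - -253 = 161 + 253 = 414$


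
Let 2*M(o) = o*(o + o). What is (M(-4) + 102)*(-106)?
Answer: -12508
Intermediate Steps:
M(o) = o² (M(o) = (o*(o + o))/2 = (o*(2*o))/2 = (2*o²)/2 = o²)
(M(-4) + 102)*(-106) = ((-4)² + 102)*(-106) = (16 + 102)*(-106) = 118*(-106) = -12508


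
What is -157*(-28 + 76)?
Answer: -7536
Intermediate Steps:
-157*(-28 + 76) = -157*48 = -7536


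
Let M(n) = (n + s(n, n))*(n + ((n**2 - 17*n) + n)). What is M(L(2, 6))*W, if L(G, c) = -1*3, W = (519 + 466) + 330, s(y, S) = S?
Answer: -426060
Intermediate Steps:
W = 1315 (W = 985 + 330 = 1315)
L(G, c) = -3
M(n) = 2*n*(n**2 - 15*n) (M(n) = (n + n)*(n + ((n**2 - 17*n) + n)) = (2*n)*(n + (n**2 - 16*n)) = (2*n)*(n**2 - 15*n) = 2*n*(n**2 - 15*n))
M(L(2, 6))*W = (2*(-3)**2*(-15 - 3))*1315 = (2*9*(-18))*1315 = -324*1315 = -426060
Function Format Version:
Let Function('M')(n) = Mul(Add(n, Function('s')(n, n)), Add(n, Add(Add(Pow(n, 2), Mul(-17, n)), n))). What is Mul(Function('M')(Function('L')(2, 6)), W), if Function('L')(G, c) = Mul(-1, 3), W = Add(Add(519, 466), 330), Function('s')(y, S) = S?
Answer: -426060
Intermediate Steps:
W = 1315 (W = Add(985, 330) = 1315)
Function('L')(G, c) = -3
Function('M')(n) = Mul(2, n, Add(Pow(n, 2), Mul(-15, n))) (Function('M')(n) = Mul(Add(n, n), Add(n, Add(Add(Pow(n, 2), Mul(-17, n)), n))) = Mul(Mul(2, n), Add(n, Add(Pow(n, 2), Mul(-16, n)))) = Mul(Mul(2, n), Add(Pow(n, 2), Mul(-15, n))) = Mul(2, n, Add(Pow(n, 2), Mul(-15, n))))
Mul(Function('M')(Function('L')(2, 6)), W) = Mul(Mul(2, Pow(-3, 2), Add(-15, -3)), 1315) = Mul(Mul(2, 9, -18), 1315) = Mul(-324, 1315) = -426060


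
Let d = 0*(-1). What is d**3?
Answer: 0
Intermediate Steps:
d = 0
d**3 = 0**3 = 0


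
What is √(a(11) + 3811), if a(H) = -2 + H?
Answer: 2*√955 ≈ 61.806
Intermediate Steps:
√(a(11) + 3811) = √((-2 + 11) + 3811) = √(9 + 3811) = √3820 = 2*√955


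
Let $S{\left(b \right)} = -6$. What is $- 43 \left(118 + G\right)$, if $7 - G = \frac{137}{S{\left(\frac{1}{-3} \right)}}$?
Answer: $- \frac{38141}{6} \approx -6356.8$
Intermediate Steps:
$G = \frac{179}{6}$ ($G = 7 - \frac{137}{-6} = 7 - 137 \left(- \frac{1}{6}\right) = 7 - - \frac{137}{6} = 7 + \frac{137}{6} = \frac{179}{6} \approx 29.833$)
$- 43 \left(118 + G\right) = - 43 \left(118 + \frac{179}{6}\right) = \left(-43\right) \frac{887}{6} = - \frac{38141}{6}$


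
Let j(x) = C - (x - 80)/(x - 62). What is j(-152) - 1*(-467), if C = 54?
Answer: 55631/107 ≈ 519.92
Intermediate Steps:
j(x) = 54 - (-80 + x)/(-62 + x) (j(x) = 54 - (x - 80)/(x - 62) = 54 - (-80 + x)/(-62 + x))
j(-152) - 1*(-467) = (-3268 + 53*(-152))/(-62 - 152) - 1*(-467) = (-3268 - 8056)/(-214) + 467 = -1/214*(-11324) + 467 = 5662/107 + 467 = 55631/107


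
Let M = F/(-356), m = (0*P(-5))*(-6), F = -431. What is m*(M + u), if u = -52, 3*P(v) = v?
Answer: 0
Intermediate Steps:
P(v) = v/3
m = 0 (m = (0*((⅓)*(-5)))*(-6) = (0*(-5/3))*(-6) = 0*(-6) = 0)
M = 431/356 (M = -431/(-356) = -431*(-1/356) = 431/356 ≈ 1.2107)
m*(M + u) = 0*(431/356 - 52) = 0*(-18081/356) = 0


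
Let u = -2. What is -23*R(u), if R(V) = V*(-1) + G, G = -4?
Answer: 46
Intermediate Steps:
R(V) = -4 - V (R(V) = V*(-1) - 4 = -V - 4 = -4 - V)
-23*R(u) = -23*(-4 - 1*(-2)) = -23*(-4 + 2) = -23*(-2) = 46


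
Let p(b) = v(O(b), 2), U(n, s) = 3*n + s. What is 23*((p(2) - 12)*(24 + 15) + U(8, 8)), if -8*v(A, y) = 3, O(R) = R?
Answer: -82915/8 ≈ -10364.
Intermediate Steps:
U(n, s) = s + 3*n
v(A, y) = -3/8 (v(A, y) = -⅛*3 = -3/8)
p(b) = -3/8
23*((p(2) - 12)*(24 + 15) + U(8, 8)) = 23*((-3/8 - 12)*(24 + 15) + (8 + 3*8)) = 23*(-99/8*39 + (8 + 24)) = 23*(-3861/8 + 32) = 23*(-3605/8) = -82915/8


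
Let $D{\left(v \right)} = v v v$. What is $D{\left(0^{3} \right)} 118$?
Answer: $0$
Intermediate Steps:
$D{\left(v \right)} = v^{3}$ ($D{\left(v \right)} = v^{2} v = v^{3}$)
$D{\left(0^{3} \right)} 118 = \left(0^{3}\right)^{3} \cdot 118 = 0^{3} \cdot 118 = 0 \cdot 118 = 0$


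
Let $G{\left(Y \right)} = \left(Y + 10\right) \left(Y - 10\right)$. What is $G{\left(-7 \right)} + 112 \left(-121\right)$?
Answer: $-13603$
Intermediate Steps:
$G{\left(Y \right)} = \left(-10 + Y\right) \left(10 + Y\right)$ ($G{\left(Y \right)} = \left(10 + Y\right) \left(-10 + Y\right) = \left(-10 + Y\right) \left(10 + Y\right)$)
$G{\left(-7 \right)} + 112 \left(-121\right) = \left(-100 + \left(-7\right)^{2}\right) + 112 \left(-121\right) = \left(-100 + 49\right) - 13552 = -51 - 13552 = -13603$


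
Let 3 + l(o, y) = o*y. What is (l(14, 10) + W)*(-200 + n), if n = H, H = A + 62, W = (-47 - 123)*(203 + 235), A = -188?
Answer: 24229298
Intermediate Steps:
W = -74460 (W = -170*438 = -74460)
l(o, y) = -3 + o*y
H = -126 (H = -188 + 62 = -126)
n = -126
(l(14, 10) + W)*(-200 + n) = ((-3 + 14*10) - 74460)*(-200 - 126) = ((-3 + 140) - 74460)*(-326) = (137 - 74460)*(-326) = -74323*(-326) = 24229298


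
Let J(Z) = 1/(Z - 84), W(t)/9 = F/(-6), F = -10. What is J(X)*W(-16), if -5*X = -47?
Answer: -75/373 ≈ -0.20107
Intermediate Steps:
W(t) = 15 (W(t) = 9*(-10/(-6)) = 9*(-10*(-⅙)) = 9*(5/3) = 15)
X = 47/5 (X = -⅕*(-47) = 47/5 ≈ 9.4000)
J(Z) = 1/(-84 + Z)
J(X)*W(-16) = 15/(-84 + 47/5) = 15/(-373/5) = -5/373*15 = -75/373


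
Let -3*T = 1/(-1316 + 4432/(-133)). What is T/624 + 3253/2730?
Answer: 560432231/470328768 ≈ 1.1916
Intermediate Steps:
T = 133/538380 (T = -1/(3*(-1316 + 4432/(-133))) = -1/(3*(-1316 + 4432*(-1/133))) = -1/(3*(-1316 - 4432/133)) = -1/(3*(-179460/133)) = -⅓*(-133/179460) = 133/538380 ≈ 0.00024704)
T/624 + 3253/2730 = (133/538380)/624 + 3253/2730 = (133/538380)*(1/624) + 3253*(1/2730) = 133/335949120 + 3253/2730 = 560432231/470328768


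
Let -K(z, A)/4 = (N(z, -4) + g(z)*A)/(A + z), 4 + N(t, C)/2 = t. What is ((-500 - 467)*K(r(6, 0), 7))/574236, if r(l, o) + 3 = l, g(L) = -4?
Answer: -967/47853 ≈ -0.020208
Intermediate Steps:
N(t, C) = -8 + 2*t
r(l, o) = -3 + l
K(z, A) = -4*(-8 - 4*A + 2*z)/(A + z) (K(z, A) = -4*((-8 + 2*z) - 4*A)/(A + z) = -4*(-8 - 4*A + 2*z)/(A + z))
((-500 - 467)*K(r(6, 0), 7))/574236 = ((-500 - 467)*(8*(4 - (-3 + 6) + 2*7)/(7 + (-3 + 6))))/574236 = -7736*(4 - 1*3 + 14)/(7 + 3)*(1/574236) = -7736*(4 - 3 + 14)/10*(1/574236) = -7736*15/10*(1/574236) = -967*12*(1/574236) = -11604*1/574236 = -967/47853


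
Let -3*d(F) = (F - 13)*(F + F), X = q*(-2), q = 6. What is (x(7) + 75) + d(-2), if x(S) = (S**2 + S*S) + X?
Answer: 141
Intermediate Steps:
X = -12 (X = 6*(-2) = -12)
d(F) = -2*F*(-13 + F)/3 (d(F) = -(F - 13)*(F + F)/3 = -(-13 + F)*2*F/3 = -2*F*(-13 + F)/3)
x(S) = -12 + 2*S**2 (x(S) = (S**2 + S*S) - 12 = (S**2 + S**2) - 12 = 2*S**2 - 12 = -12 + 2*S**2)
(x(7) + 75) + d(-2) = ((-12 + 2*7**2) + 75) + (2/3)*(-2)*(13 - 1*(-2)) = ((-12 + 2*49) + 75) + (2/3)*(-2)*(13 + 2) = ((-12 + 98) + 75) + (2/3)*(-2)*15 = (86 + 75) - 20 = 161 - 20 = 141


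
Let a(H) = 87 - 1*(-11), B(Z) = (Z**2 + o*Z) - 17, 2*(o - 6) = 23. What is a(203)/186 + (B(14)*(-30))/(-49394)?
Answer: 1801633/2296821 ≈ 0.78440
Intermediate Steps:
o = 35/2 (o = 6 + (1/2)*23 = 6 + 23/2 = 35/2 ≈ 17.500)
B(Z) = -17 + Z**2 + 35*Z/2 (B(Z) = (Z**2 + 35*Z/2) - 17 = -17 + Z**2 + 35*Z/2)
a(H) = 98 (a(H) = 87 + 11 = 98)
a(203)/186 + (B(14)*(-30))/(-49394) = 98/186 + ((-17 + 14**2 + (35/2)*14)*(-30))/(-49394) = 98*(1/186) + ((-17 + 196 + 245)*(-30))*(-1/49394) = 49/93 + (424*(-30))*(-1/49394) = 49/93 - 12720*(-1/49394) = 49/93 + 6360/24697 = 1801633/2296821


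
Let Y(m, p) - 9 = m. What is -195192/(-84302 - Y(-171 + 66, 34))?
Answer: 97596/42103 ≈ 2.3180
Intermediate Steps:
Y(m, p) = 9 + m
-195192/(-84302 - Y(-171 + 66, 34)) = -195192/(-84302 - (9 + (-171 + 66))) = -195192/(-84302 - (9 - 105)) = -195192/(-84302 - 1*(-96)) = -195192/(-84302 + 96) = -195192/(-84206) = -195192*(-1/84206) = 97596/42103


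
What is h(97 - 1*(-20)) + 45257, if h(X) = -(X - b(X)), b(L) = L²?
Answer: 58829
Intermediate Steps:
h(X) = X² - X (h(X) = -(X - X²) = X² - X)
h(97 - 1*(-20)) + 45257 = (97 - 1*(-20))*(-1 + (97 - 1*(-20))) + 45257 = (97 + 20)*(-1 + (97 + 20)) + 45257 = 117*(-1 + 117) + 45257 = 117*116 + 45257 = 13572 + 45257 = 58829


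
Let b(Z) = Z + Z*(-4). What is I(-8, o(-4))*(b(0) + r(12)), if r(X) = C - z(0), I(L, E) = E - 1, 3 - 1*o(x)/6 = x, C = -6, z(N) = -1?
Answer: -205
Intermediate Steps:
o(x) = 18 - 6*x
I(L, E) = -1 + E
r(X) = -5 (r(X) = -6 - 1*(-1) = -6 + 1 = -5)
b(Z) = -3*Z (b(Z) = Z - 4*Z = -3*Z)
I(-8, o(-4))*(b(0) + r(12)) = (-1 + (18 - 6*(-4)))*(-3*0 - 5) = (-1 + (18 + 24))*(0 - 5) = (-1 + 42)*(-5) = 41*(-5) = -205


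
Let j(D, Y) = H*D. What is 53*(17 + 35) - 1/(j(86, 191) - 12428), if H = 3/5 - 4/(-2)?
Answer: 168176637/61022 ≈ 2756.0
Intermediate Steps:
H = 13/5 (H = 3*(⅕) - 4*(-½) = ⅗ + 2 = 13/5 ≈ 2.6000)
j(D, Y) = 13*D/5
53*(17 + 35) - 1/(j(86, 191) - 12428) = 53*(17 + 35) - 1/((13/5)*86 - 12428) = 53*52 - 1/(1118/5 - 12428) = 2756 - 1/(-61022/5) = 2756 - 1*(-5/61022) = 2756 + 5/61022 = 168176637/61022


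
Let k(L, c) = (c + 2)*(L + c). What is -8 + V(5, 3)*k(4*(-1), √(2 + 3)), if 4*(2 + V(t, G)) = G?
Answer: -17/4 + 5*√5/2 ≈ 1.3402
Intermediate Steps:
V(t, G) = -2 + G/4
k(L, c) = (2 + c)*(L + c)
-8 + V(5, 3)*k(4*(-1), √(2 + 3)) = -8 + (-2 + (¼)*3)*((√(2 + 3))² + 2*(4*(-1)) + 2*√(2 + 3) + (4*(-1))*√(2 + 3)) = -8 + (-2 + ¾)*((√5)² + 2*(-4) + 2*√5 - 4*√5) = -8 - 5*(5 - 8 + 2*√5 - 4*√5)/4 = -8 - 5*(-3 - 2*√5)/4 = -8 + (15/4 + 5*√5/2) = -17/4 + 5*√5/2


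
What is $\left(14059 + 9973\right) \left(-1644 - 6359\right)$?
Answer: $-192328096$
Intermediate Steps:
$\left(14059 + 9973\right) \left(-1644 - 6359\right) = 24032 \left(-1644 - 6359\right) = 24032 \left(-8003\right) = -192328096$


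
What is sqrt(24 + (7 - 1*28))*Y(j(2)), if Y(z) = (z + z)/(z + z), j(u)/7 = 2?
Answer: sqrt(3) ≈ 1.7320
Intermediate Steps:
j(u) = 14 (j(u) = 7*2 = 14)
Y(z) = 1 (Y(z) = (2*z)/((2*z)) = (2*z)*(1/(2*z)) = 1)
sqrt(24 + (7 - 1*28))*Y(j(2)) = sqrt(24 + (7 - 1*28))*1 = sqrt(24 + (7 - 28))*1 = sqrt(24 - 21)*1 = sqrt(3)*1 = sqrt(3)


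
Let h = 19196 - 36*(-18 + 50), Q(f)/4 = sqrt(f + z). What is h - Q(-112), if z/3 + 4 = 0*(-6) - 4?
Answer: 18044 - 8*I*sqrt(34) ≈ 18044.0 - 46.648*I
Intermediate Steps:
z = -24 (z = -12 + 3*(0*(-6) - 4) = -12 + 3*(0 - 4) = -12 + 3*(-4) = -12 - 12 = -24)
Q(f) = 4*sqrt(-24 + f) (Q(f) = 4*sqrt(f - 24) = 4*sqrt(-24 + f))
h = 18044 (h = 19196 - 36*32 = 19196 - 1152 = 18044)
h - Q(-112) = 18044 - 4*sqrt(-24 - 112) = 18044 - 4*sqrt(-136) = 18044 - 4*2*I*sqrt(34) = 18044 - 8*I*sqrt(34)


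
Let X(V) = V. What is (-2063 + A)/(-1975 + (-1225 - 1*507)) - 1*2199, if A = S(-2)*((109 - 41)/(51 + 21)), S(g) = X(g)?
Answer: -73346653/33363 ≈ -2198.4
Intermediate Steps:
S(g) = g
A = -17/9 (A = -2*(109 - 41)/(51 + 21) = -136/72 = -2*17/18 = -17/9 ≈ -1.8889)
(-2063 + A)/(-1975 + (-1225 - 1*507)) - 1*2199 = (-2063 - 17/9)/(-1975 + (-1225 - 1*507)) - 1*2199 = -18584/(9*(-1975 + (-1225 - 507))) - 2199 = -18584/(9*(-1975 - 1732)) - 2199 = -18584/9/(-3707) - 2199 = -18584/9*(-1/3707) - 2199 = 18584/33363 - 2199 = -73346653/33363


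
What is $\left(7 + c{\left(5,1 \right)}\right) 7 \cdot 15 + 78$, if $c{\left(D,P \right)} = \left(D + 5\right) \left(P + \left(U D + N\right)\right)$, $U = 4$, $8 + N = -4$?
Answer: $10263$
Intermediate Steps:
$N = -12$ ($N = -8 - 4 = -12$)
$c{\left(D,P \right)} = \left(5 + D\right) \left(-12 + P + 4 D\right)$ ($c{\left(D,P \right)} = \left(D + 5\right) \left(P + \left(4 D - 12\right)\right) = \left(5 + D\right) \left(P + \left(-12 + 4 D\right)\right) = \left(5 + D\right) \left(-12 + P + 4 D\right)$)
$\left(7 + c{\left(5,1 \right)}\right) 7 \cdot 15 + 78 = \left(7 + \left(-60 + 4 \cdot 5^{2} + 5 \cdot 1 + 8 \cdot 5 + 5 \cdot 1\right)\right) 7 \cdot 15 + 78 = \left(7 + \left(-60 + 4 \cdot 25 + 5 + 40 + 5\right)\right) 7 \cdot 15 + 78 = \left(7 + \left(-60 + 100 + 5 + 40 + 5\right)\right) 7 \cdot 15 + 78 = \left(7 + 90\right) 7 \cdot 15 + 78 = 97 \cdot 7 \cdot 15 + 78 = 679 \cdot 15 + 78 = 10185 + 78 = 10263$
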